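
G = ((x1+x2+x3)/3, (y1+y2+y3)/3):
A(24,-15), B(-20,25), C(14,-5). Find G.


Gx = (24- 20+14)/3 = 18/3 = 6.0000
Gy = (-15+25- 5)/3 = 5/3 = 1.6667

G = (6.0000, 1.6667)


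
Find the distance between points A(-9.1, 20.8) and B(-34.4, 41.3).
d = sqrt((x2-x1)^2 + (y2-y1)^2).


dx = -34.4 + 9.1 = -25.3
dy = 41.3 - 20.8 = 20.5
d = sqrt(640.09 + 420.25) = sqrt(1060.34) = 32.5629

32.5629


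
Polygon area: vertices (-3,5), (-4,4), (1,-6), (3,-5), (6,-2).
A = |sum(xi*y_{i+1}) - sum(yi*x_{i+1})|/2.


sum(xi*y_{i+1}) = -3*4 - 4*(-6) + 1*(-5) + 3*(-2) + 6*5 = 31
sum(yi*x_{i+1}) = 5*(-4) + 4*1 - 6*3 - 5*6 - 2*(-3) = -58
Area = |31 + 58|/2 = 89/2 = 44.5000

44.5000 sq units


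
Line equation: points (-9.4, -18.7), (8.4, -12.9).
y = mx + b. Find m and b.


m = (5.8)/(17.8) = 0.3258
b = y1 - m*x1 = -18.7 - (5.8*(-9.4))/(17.8) = -18.7 + 3.0629 = -15.6371

y = 0.3258x - 15.6371


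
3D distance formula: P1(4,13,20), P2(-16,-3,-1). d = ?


dx=-20, dy=-16, dz=-21
d = sqrt(400+256+441) = sqrt(1097) = 33.1210

33.1210


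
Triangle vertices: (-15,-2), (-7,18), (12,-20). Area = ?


-15*(18+ 20) = -570
-7*(-20+ 2) = 126
12*(-2-18) = -240
sum = -684
Area = |-684|/2 = 342.0000

342.0000 sq units


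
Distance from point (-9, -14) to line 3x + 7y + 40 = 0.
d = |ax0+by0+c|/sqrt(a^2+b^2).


|3*(-9) + 7*(-14) + 40| = |-85| = 85
sqrt(9 + 49) = sqrt(58) = 7.6158
d = 85/sqrt(58) = 11.1610

11.1610


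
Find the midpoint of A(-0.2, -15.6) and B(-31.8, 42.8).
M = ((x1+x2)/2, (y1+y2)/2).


Mx = (-0.2 - 31.8)/2 = -32.0/2 = -16.0000
My = (-15.6 + 42.8)/2 = 27.2/2 = 13.6000

(-16.0000, 13.6000)


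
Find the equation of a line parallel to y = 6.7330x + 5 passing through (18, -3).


Parallel lines have equal slopes.
m2 = 6.7330
b2 = -3 - 6.7330*18 = -124.1940

y = 6.7330x - 124.1940


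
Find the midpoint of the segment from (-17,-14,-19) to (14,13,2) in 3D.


Mx = (-17+14)/2 = -1.5000
My = (-14+13)/2 = -0.5000
Mz = (-19+2)/2 = -8.5000

M = (-1.5000, -0.5000, -8.5000)


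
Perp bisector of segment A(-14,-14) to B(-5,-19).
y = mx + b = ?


Midpoint = (-9.5, -16.5)
Slope of AB = dy/dx = -5/9 = -0.5556
Perp slope = -dx/dy = 9/5 = 1.8000
b = My - (perp slope)*Mx = -16.5 + (9*(-9.5))/(-5) = -16.5 + 17.1000 = 0.6000

y = 1.8000x + 0.6000


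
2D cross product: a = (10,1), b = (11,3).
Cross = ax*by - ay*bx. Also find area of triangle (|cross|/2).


cross = 10*3 - 1*11 = 30 - 11 = 19
Triangle area = |19|/2 = 19/2 = 9.5000

cross = 19, triangle area = 9.5000


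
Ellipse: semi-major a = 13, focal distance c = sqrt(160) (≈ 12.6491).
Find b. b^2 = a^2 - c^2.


b^2 = 13^2 - (sqrt(160))^2 = 169 - 160 = 9
b = sqrt(9) = 3

b = 3


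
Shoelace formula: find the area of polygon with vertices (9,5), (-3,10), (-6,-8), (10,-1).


sum(xi*y_{i+1}) = 9*10 - 3*(-8) - 6*(-1) + 10*5 = 170
sum(yi*x_{i+1}) = 5*(-3) + 10*(-6) - 8*10 - 1*9 = -164
Area = |170 + 164|/2 = 334/2 = 167.0000

167.0000 sq units


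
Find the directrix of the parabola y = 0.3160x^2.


a = 0.3160
1/(4a) = 0.7911
directrix: y = -0.7911 = -0.7911

y = -0.7911


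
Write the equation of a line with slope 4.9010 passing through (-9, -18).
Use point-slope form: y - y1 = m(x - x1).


y + 18 = 4.9010(x + 9)
y = 4.9010x - 18 - 4.9010*(-9)
y = 4.9010x + 26.1090

y = 4.9010x + 26.1090


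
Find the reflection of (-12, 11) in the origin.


Reflection rule for origin: (-x, -y)
(-12, 11) -> (12, -11)

(12, -11)


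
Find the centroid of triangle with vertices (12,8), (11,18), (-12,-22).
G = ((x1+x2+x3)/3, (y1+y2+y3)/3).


Gx = (12+11- 12)/3 = 11/3 = 3.6667
Gy = (8+18- 22)/3 = 4/3 = 1.3333

G = (3.6667, 1.3333)


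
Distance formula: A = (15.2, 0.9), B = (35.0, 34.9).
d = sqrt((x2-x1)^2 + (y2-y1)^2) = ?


dx = 35.0 - 15.2 = 19.8
dy = 34.9 - 0.9 = 34.0
d = sqrt(392.04 + 1156.0) = sqrt(1548.04) = 39.3451

39.3451


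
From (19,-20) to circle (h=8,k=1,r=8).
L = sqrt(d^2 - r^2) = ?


d = sqrt((19-8)^2 + (-20-1)^2) = sqrt(121+441) = 23.7065
L = sqrt(562.0000 - 64) = sqrt(498.0000) = 22.3159

22.3159


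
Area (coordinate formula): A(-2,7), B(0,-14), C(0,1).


-2*(-14-1) = 30
0*(1-7) = 0
0*(7+ 14) = 0
sum = 30
Area = |30|/2 = 15.0000

15.0000 sq units


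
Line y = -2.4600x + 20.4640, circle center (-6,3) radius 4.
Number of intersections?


Substitute y = -2.4600x + 20.4640: (x+ 6)^2 + (-2.4600x+20.4640-3)^2 = 16
Expand to Ax^2 + Bx + C = 0, where b-k = 17.464
A = 1+m^2 = 7.0516
B = 2(m(b-k) - h) = 2(-2.4600*17.464 + 6) = -73.92288
C = h^2 + (b-k)^2 - r^2 = 36 + 304.991296 - 16 = 324.991296
disc = B^2-4AC = 5464.5922 - 9166.8345 = -3702.2423
disc < 0

0 intersection points


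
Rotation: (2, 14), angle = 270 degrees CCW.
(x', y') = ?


cos(270) = 0, sin(270) = -1
x' = 2*0 - 14*(-1) = 14
y' = 2*(-1) + 14*0 = -2

(14, -2)


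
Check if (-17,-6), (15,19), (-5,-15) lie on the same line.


-17*(19+ 15) + 15*(-15+ 6) - 5*(-6-19)
= -578 - 135 + 125 = -588

No, not collinear (determinant = -588)


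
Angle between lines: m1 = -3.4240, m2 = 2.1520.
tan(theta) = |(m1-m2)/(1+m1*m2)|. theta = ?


m1-m2 = -5.576
1+m1*m2 = -6.368448
tan(theta) = |-5.576/(-6.368448)| = 0.875567
theta = arctan(|-5.576/(-6.368448)|) = 41.2043 degrees (acute angle)

41.2043 degrees


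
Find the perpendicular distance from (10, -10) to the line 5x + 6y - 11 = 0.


|5*10 + 6*(-10) - 11| = |-21| = 21
sqrt(25 + 36) = sqrt(61) = 7.8102
d = 21/sqrt(61) = 2.6888

2.6888


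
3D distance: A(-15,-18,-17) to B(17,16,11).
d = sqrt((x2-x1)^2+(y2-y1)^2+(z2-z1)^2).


dx=32, dy=34, dz=28
d = sqrt(1024+1156+784) = sqrt(2964) = 54.4426

54.4426


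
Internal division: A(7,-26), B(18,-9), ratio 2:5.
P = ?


Px = (2*18 + 5*7)/7 = 71/7 = 10.1429
Py = (2*(-9) + 5*(-26))/7 = -148/7 = -21.1429

P = (10.1429, -21.1429)


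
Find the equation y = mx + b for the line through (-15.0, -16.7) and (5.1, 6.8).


m = (23.5)/(20.1) = 1.1692
b = y1 - m*x1 = -16.7 - (23.5*(-15.0))/(20.1) = -16.7 + 17.5373 = 0.8373

y = 1.1692x + 0.8373


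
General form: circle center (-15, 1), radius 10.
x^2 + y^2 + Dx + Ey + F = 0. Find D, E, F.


(x+ 15)^2 + (y-1)^2 = 10^2
D = -2h = 30, E = -2k = -2
F = h^2+k^2-r^2 = 225+1-100 = 126

D = 30, E = -2, F = 126


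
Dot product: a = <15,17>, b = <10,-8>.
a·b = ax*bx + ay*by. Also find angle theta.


a·b = 15*10 + 17*(-8) = 150 - 136 = 14
|a| = sqrt(225+289) = 22.6716
|b| = sqrt(100+64) = 12.8062
cos(theta) = 14/(sqrt(514)*sqrt(164)) = 14/sqrt(84296) = 0.048220
theta = arccos(14/sqrt(84296)) = 87.2361 degrees

a·b = 14, theta = 87.2361 deg


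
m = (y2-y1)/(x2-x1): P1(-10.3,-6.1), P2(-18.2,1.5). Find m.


dy = 1.5 + 6.1 = 7.6
dx = -18.2 + 10.3 = -7.9
m = 7.6/(-7.9) = -0.9620

m = -0.9620


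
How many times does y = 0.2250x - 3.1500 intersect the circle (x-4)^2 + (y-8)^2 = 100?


Substitute y = 0.2250x - 3.1500: (x-4)^2 + (0.2250x- 3.1500-8)^2 = 100
Expand to Ax^2 + Bx + C = 0, where b-k = -11.15
A = 1+m^2 = 1.050625
B = 2(m(b-k) - h) = 2(0.2250*(-11.15) - 4) = -13.0175
C = h^2 + (b-k)^2 - r^2 = 16 + 124.3225 - 100 = 40.3225
disc = B^2-4AC = 169.4553 - 169.4553 = 0
disc = 0

1 intersection point (tangent)


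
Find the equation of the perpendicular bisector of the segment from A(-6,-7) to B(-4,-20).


Midpoint = (-5, -13.5)
Slope of AB = dy/dx = -13/2 = -6.5000
Perp slope = -dx/dy = 2/13 = 0.1538
b = My - (perp slope)*Mx = -13.5 + (2*(-5))/(-13) = -13.5 + 0.7692 = -12.7308

y = 0.1538x - 12.7308


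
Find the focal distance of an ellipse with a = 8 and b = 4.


c^2 = 8^2 - 4^2 = 64 - 16 = 48
c = sqrt(48) = 6.9282

c = 6.9282


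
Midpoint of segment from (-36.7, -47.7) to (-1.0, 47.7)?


Mx = (-36.7 - 1.0)/2 = -37.7/2 = -18.8500
My = (-47.7 + 47.7)/2 = 0.0/2 = 0

(-18.8500, 0)


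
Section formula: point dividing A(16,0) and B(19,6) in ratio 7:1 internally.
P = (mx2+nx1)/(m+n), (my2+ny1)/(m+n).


Px = (7*19 + 1*16)/8 = 149/8 = 18.6250
Py = (7*6 + 1*0)/8 = 42/8 = 5.2500

P = (18.6250, 5.2500)


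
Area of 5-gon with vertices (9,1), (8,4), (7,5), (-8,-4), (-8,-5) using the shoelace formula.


sum(xi*y_{i+1}) = 9*4 + 8*5 + 7*(-4) - 8*(-5) - 8*1 = 80
sum(yi*x_{i+1}) = 1*8 + 4*7 + 5*(-8) - 4*(-8) - 5*9 = -17
Area = |80 + 17|/2 = 97/2 = 48.5000

48.5000 sq units


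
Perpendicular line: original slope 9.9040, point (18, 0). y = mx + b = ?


Perpendicular slope = -1/m1 = -1/9.9040 = -0.1010
b2 = y0 - m2*x0 = 0 + 18/9.9040 = 0 + 1.8174 = 1.8174

y = -0.1010x + 1.8174


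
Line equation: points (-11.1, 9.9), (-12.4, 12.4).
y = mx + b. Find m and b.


m = (2.5)/(-1.3) = -1.9231
b = y1 - m*x1 = 9.9 - (2.5*(-11.1))/(-1.3) = 9.9 - 21.3462 = -11.4462

y = -1.9231x - 11.4462


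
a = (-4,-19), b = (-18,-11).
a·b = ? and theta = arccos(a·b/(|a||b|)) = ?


a·b = -4*(-18) - 19*(-11) = 72 + 209 = 281
|a| = sqrt(16+361) = 19.4165
|b| = sqrt(324+121) = 21.0950
cos(theta) = 281/(sqrt(377)*sqrt(445)) = 281/sqrt(167765) = 0.686050
theta = arccos(281/sqrt(167765)) = 46.6818 degrees

a·b = 281, theta = 46.6818 deg


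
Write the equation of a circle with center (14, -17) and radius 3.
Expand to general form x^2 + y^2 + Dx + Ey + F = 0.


(x-14)^2 + (y+ 17)^2 = 3^2
D = -2h = -28, E = -2k = 34
F = h^2+k^2-r^2 = 196+289-9 = 476

x^2 + y^2 - 28x + 34y + 476 = 0


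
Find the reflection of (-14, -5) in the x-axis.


Reflection rule for x-axis: (x, -y)
(-14, -5) -> (-14, 5)

(-14, 5)


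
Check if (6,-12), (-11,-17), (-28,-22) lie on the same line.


6*(-17+ 22) - 11*(-22+ 12) - 28*(-12+ 17)
= 30 + 110 - 140 = 0

Yes, collinear (determinant = 0)


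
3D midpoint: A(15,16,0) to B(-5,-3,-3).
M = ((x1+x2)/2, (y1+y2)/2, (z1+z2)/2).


Mx = (15- 5)/2 = 5.0000
My = (16- 3)/2 = 6.5000
Mz = (0- 3)/2 = -1.5000

M = (5.0000, 6.5000, -1.5000)


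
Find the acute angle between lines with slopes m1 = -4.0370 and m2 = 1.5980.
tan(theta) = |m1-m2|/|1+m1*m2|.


m1-m2 = -5.635
1+m1*m2 = -5.451126
tan(theta) = |-5.635/(-5.451126)| = 1.033731
theta = arctan(|-5.635/(-5.451126)|) = 45.9502 degrees (acute angle)

45.9502 degrees


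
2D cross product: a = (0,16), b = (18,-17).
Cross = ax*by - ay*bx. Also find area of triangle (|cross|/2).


cross = 0*(-17) - 16*18 = 0 - 288 = -288
Triangle area = |-288|/2 = 288/2 = 144.0000

cross = -288, triangle area = 144.0000


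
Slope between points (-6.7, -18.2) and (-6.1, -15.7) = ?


dy = -15.7 + 18.2 = 2.5
dx = -6.1 + 6.7 = 0.6
m = 2.5/0.6 = 4.1667

m = 4.1667


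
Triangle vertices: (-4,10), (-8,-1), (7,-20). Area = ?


-4*(-1+ 20) = -76
-8*(-20-10) = 240
7*(10+ 1) = 77
sum = 241
Area = |241|/2 = 120.5000

120.5000 sq units


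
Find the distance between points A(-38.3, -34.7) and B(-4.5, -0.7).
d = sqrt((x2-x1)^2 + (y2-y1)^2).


dx = -4.5 + 38.3 = 33.8
dy = -0.7 + 34.7 = 34.0
d = sqrt(1142.44 + 1156.0) = sqrt(2298.44) = 47.9420

47.9420


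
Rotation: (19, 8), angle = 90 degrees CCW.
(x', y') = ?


cos(90) = 0, sin(90) = 1
x' = 19*0 - 8*1 = -8
y' = 19*1 + 8*0 = 19

(-8, 19)


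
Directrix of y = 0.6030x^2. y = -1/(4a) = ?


a = 0.6030
1/(4a) = 0.4146
directrix: y = -0.4146 = -0.4146

y = -0.4146


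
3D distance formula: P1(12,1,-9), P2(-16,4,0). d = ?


dx=-28, dy=3, dz=9
d = sqrt(784+9+81) = sqrt(874) = 29.5635

29.5635


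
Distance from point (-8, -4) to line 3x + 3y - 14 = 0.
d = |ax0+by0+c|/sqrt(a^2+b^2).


|3*(-8) + 3*(-4) - 14| = |-50| = 50
sqrt(9 + 9) = sqrt(18) = 4.2426
d = 50/sqrt(18) = 11.7851

11.7851


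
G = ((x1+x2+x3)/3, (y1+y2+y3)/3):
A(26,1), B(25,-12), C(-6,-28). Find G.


Gx = (26+25- 6)/3 = 45/3 = 15.0000
Gy = (1- 12- 28)/3 = -39/3 = -13.0000

G = (15.0000, -13.0000)


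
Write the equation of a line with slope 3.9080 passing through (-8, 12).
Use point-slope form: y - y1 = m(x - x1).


y - 12 = 3.9080(x + 8)
y = 3.9080x + 12 - 3.9080*(-8)
y = 3.9080x + 43.2640

y = 3.9080x + 43.2640


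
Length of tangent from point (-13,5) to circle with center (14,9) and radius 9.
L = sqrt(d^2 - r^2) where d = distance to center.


d = sqrt((-13-14)^2 + (5-9)^2) = sqrt(729+16) = 27.2947
L = sqrt(745.0000 - 81) = sqrt(664.0000) = 25.7682

25.7682


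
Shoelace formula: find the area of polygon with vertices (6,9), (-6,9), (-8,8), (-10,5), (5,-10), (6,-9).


sum(xi*y_{i+1}) = 6*9 - 6*8 - 8*5 - 10*(-10) + 5*(-9) + 6*9 = 75
sum(yi*x_{i+1}) = 9*(-6) + 9*(-8) + 8*(-10) + 5*5 - 10*6 - 9*6 = -295
Area = |75 + 295|/2 = 370/2 = 185.0000

185.0000 sq units


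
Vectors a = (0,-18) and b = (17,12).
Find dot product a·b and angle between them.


a·b = 0*17 - 18*12 = 0 - 216 = -216
|a| = sqrt(0+324) = 18.0000
|b| = sqrt(289+144) = 20.8087
cos(theta) = -216/(sqrt(324)*sqrt(433)) = -216/sqrt(140292) = -0.576683
theta = arccos(-216/sqrt(140292)) = 125.2176 degrees

a·b = -216, theta = 125.2176 deg


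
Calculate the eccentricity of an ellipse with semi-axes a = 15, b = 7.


c = sqrt(225-49) = sqrt(176) = 13.2665
e = c/a = sqrt(176)/15 = 0.8844

e = 0.8844


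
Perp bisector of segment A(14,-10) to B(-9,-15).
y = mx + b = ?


Midpoint = (2.5, -12.5)
Slope of AB = dy/dx = -5/(-23) = 0.2174
Perp slope = -dx/dy = -23/5 = -4.6000
b = My - (perp slope)*Mx = -12.5 + (-23*2.5)/(-5) = -12.5 + 11.5000 = -1.0000

y = -4.6000x - 1.0000


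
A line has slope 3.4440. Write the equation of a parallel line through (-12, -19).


Parallel lines have equal slopes.
m2 = 3.4440
b2 = -19 - 3.4440*(-12) = 22.3280

y = 3.4440x + 22.3280


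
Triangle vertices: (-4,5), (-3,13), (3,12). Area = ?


-4*(13-12) = -4
-3*(12-5) = -21
3*(5-13) = -24
sum = -49
Area = |-49|/2 = 24.5000

24.5000 sq units


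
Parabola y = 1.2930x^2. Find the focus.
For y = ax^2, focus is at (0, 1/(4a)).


a = 1.2930
4a = 5.1720
focus = (0, 1/5.1720) = (0, 0.1933)

Focus = (0, 0.1933)


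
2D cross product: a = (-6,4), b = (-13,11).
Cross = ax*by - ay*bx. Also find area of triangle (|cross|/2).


cross = -6*11 - 4*(-13) = -66 + 52 = -14
Triangle area = |-14|/2 = 14/2 = 7.0000

cross = -14, triangle area = 7.0000


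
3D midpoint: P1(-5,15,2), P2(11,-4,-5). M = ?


Mx = (-5+11)/2 = 3.0000
My = (15- 4)/2 = 5.5000
Mz = (2- 5)/2 = -1.5000

M = (3.0000, 5.5000, -1.5000)


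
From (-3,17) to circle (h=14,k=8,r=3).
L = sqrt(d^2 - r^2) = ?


d = sqrt((-3-14)^2 + (17-8)^2) = sqrt(289+81) = 19.2354
L = sqrt(370.0000 - 9) = sqrt(361.0000) = 19.0000

19.0000


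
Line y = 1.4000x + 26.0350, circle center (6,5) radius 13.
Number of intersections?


Substitute y = 1.4000x + 26.0350: (x-6)^2 + (1.4000x+26.0350-5)^2 = 169
Expand to Ax^2 + Bx + C = 0, where b-k = 21.035
A = 1+m^2 = 2.96
B = 2(m(b-k) - h) = 2(1.4000*21.035 - 6) = 46.898
C = h^2 + (b-k)^2 - r^2 = 36 + 442.471225 - 169 = 309.471225
disc = B^2-4AC = 2199.4224 - 3664.1393 = -1464.7169
disc < 0

0 intersection points


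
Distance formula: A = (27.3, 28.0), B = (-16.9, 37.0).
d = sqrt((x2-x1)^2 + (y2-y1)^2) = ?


dx = -16.9 - 27.3 = -44.2
dy = 37.0 - 28.0 = 9.0
d = sqrt(1953.64 + 81.0) = sqrt(2034.64) = 45.1070

45.1070


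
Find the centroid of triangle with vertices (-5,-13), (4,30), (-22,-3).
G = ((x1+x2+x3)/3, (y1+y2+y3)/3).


Gx = (-5+4- 22)/3 = -23/3 = -7.6667
Gy = (-13+30- 3)/3 = 14/3 = 4.6667

G = (-7.6667, 4.6667)


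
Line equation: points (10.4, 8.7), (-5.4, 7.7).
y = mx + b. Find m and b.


m = (-1)/(-15.8) = 0.0633
b = y1 - m*x1 = 8.7 - (-1*10.4)/(-15.8) = 8.7 - 0.6582 = 8.0418

y = 0.0633x + 8.0418


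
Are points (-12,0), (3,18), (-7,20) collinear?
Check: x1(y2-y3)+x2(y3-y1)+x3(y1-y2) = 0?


-12*(18-20) + 3*(20-0) - 7*(0-18)
= 24 + 60 + 126 = 210

No, not collinear (determinant = 210)


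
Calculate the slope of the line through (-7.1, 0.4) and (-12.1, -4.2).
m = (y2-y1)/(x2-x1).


dy = -4.2 - 0.4 = -4.6
dx = -12.1 + 7.1 = -5.0
m = -4.6/(-5.0) = 0.9200

m = 0.9200


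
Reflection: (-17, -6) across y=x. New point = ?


Reflection rule for y=x: (y, x)
(-17, -6) -> (-6, -17)

(-6, -17)


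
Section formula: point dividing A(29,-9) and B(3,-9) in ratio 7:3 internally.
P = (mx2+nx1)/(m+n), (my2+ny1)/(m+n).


Px = (7*3 + 3*29)/10 = 108/10 = 10.8000
Py = (7*(-9) + 3*(-9))/10 = -90/10 = -9.0000

P = (10.8000, -9.0000)


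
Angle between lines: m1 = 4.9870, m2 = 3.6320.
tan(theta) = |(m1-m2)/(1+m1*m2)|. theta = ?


m1-m2 = 1.355
1+m1*m2 = 19.112784
tan(theta) = |1.355/19.112784| = 0.070895
theta = arctan(|1.355/19.112784|) = 4.0552 degrees (acute angle)

4.0552 degrees


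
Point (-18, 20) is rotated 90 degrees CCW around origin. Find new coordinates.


cos(90) = 0, sin(90) = 1
x' = -18*0 - 20*1 = -20
y' = -18*1 + 20*0 = -18

(-20, -18)


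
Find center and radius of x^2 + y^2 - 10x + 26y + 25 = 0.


h = -D/2 = 10/2 = 5
k = -E/2 = -26/2 = -13
r^2 = h^2 + k^2 - F = 25 + 169 - 25 = 169
r = 13

Center (5, -13), radius = 13


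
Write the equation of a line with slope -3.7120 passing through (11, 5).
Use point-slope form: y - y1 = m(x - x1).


y - 5 = -3.7120(x - 11)
y = -3.7120x + 5 + 3.7120*11
y = -3.7120x + 45.8320

y = -3.7120x + 45.8320


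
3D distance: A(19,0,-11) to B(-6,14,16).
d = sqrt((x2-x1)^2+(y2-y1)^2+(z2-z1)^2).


dx=-25, dy=14, dz=27
d = sqrt(625+196+729) = sqrt(1550) = 39.3700

39.3700


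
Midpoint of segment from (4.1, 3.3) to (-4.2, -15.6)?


Mx = (4.1 - 4.2)/2 = -0.1/2 = -0.0500
My = (3.3 - 15.6)/2 = -12.3/2 = -6.1500

(-0.0500, -6.1500)


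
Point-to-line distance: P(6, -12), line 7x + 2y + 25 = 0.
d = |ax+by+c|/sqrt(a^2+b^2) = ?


|7*6 + 2*(-12) + 25| = |43| = 43
sqrt(49 + 4) = sqrt(53) = 7.2801
d = 43/sqrt(53) = 5.9065

5.9065


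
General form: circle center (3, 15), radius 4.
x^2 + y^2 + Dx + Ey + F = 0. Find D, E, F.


(x-3)^2 + (y-15)^2 = 4^2
D = -2h = -6, E = -2k = -30
F = h^2+k^2-r^2 = 9+225-16 = 218

D = -6, E = -30, F = 218


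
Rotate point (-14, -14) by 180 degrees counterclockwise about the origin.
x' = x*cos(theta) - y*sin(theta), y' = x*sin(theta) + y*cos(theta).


cos(180) = -1, sin(180) = 0
x' = -14*(-1) + 14*0 = 14
y' = -14*0 - 14*(-1) = 14

(14, 14)


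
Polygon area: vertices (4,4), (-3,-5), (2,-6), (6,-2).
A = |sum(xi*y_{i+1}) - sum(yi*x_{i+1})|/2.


sum(xi*y_{i+1}) = 4*(-5) - 3*(-6) + 2*(-2) + 6*4 = 18
sum(yi*x_{i+1}) = 4*(-3) - 5*2 - 6*6 - 2*4 = -66
Area = |18 + 66|/2 = 84/2 = 42.0000

42.0000 sq units


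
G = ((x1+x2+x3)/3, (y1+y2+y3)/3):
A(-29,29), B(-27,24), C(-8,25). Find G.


Gx = (-29- 27- 8)/3 = -64/3 = -21.3333
Gy = (29+24+25)/3 = 78/3 = 26.0000

G = (-21.3333, 26.0000)


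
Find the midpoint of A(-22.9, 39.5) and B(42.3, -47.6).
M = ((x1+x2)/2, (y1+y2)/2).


Mx = (-22.9 + 42.3)/2 = 19.4/2 = 9.7000
My = (39.5 - 47.6)/2 = -8.1/2 = -4.0500

(9.7000, -4.0500)


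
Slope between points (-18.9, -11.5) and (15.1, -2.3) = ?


dy = -2.3 + 11.5 = 9.2
dx = 15.1 + 18.9 = 34.0
m = 9.2/34.0 = 0.2706

m = 0.2706


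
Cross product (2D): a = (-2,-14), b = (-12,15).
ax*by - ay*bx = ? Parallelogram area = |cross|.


cross = -2*15 + 14*(-12) = -30 - 168 = -198
Parallelogram area = |-198| = 198

cross = -198, parallelogram area = 198


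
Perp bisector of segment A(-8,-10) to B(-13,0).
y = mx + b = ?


Midpoint = (-10.5, -5)
Slope of AB = dy/dx = 10/(-5) = -2.0000
Perp slope = -dx/dy = 5/10 = 0.5000
b = My - (perp slope)*Mx = -5 + (-5*(-10.5))/10 = -5 + 5.2500 = 0.2500

y = 0.5000x + 0.2500


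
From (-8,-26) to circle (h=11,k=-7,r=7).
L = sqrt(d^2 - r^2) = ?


d = sqrt((-8-11)^2 + (-26+ 7)^2) = sqrt(361+361) = 26.8701
L = sqrt(722.0000 - 49) = sqrt(673.0000) = 25.9422

25.9422


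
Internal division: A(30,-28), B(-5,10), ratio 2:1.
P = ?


Px = (2*(-5) + 1*30)/3 = 20/3 = 6.6667
Py = (2*10 + 1*(-28))/3 = -8/3 = -2.6667

P = (6.6667, -2.6667)


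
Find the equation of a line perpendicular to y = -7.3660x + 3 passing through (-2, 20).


Perpendicular slope = -1/m1 = -1/(-7.3660) = 0.1358
b2 = y0 - m2*x0 = 20 - 2/(-7.3660) = 20 + 0.2715 = 20.2715

y = 0.1358x + 20.2715


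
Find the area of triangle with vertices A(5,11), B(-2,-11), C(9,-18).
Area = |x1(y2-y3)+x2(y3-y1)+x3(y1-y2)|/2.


5*(-11+ 18) = 35
-2*(-18-11) = 58
9*(11+ 11) = 198
sum = 291
Area = |291|/2 = 145.5000

145.5000 sq units


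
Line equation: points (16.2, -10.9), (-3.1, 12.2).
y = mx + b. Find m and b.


m = (23.1)/(-19.3) = -1.1969
b = y1 - m*x1 = -10.9 - (23.1*16.2)/(-19.3) = -10.9 + 19.3896 = 8.4896

y = -1.1969x + 8.4896


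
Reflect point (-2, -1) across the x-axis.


Reflection rule for x-axis: (x, -y)
(-2, -1) -> (-2, 1)

(-2, 1)


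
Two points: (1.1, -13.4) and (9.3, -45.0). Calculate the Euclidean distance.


dx = 9.3 - 1.1 = 8.2
dy = -45.0 + 13.4 = -31.6
d = sqrt(67.24 + 998.56) = sqrt(1065.8) = 32.6466

32.6466


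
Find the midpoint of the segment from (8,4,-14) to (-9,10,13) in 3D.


Mx = (8- 9)/2 = -0.5000
My = (4+10)/2 = 7.0000
Mz = (-14+13)/2 = -0.5000

M = (-0.5000, 7.0000, -0.5000)


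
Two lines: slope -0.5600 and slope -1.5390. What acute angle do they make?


m1-m2 = 0.979
1+m1*m2 = 1.86184
tan(theta) = |0.979/1.86184| = 0.525824
theta = arctan(|0.979/1.86184|) = 27.7365 degrees (acute angle)

27.7365 degrees


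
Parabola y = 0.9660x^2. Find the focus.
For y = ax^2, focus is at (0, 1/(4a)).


a = 0.9660
4a = 3.8640
focus = (0, 1/3.8640) = (0, 0.2588)

Focus = (0, 0.2588)


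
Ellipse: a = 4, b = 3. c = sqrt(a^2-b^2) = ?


c^2 = 4^2 - 3^2 = 16 - 9 = 7
c = sqrt(7) = 2.6458

c = 2.6458


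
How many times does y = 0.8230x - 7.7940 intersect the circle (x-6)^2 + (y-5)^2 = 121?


Substitute y = 0.8230x - 7.7940: (x-6)^2 + (0.8230x- 7.7940-5)^2 = 121
Expand to Ax^2 + Bx + C = 0, where b-k = -12.794
A = 1+m^2 = 1.677329
B = 2(m(b-k) - h) = 2(0.8230*(-12.794) - 6) = -33.058924
C = h^2 + (b-k)^2 - r^2 = 36 + 163.686436 - 121 = 78.686436
disc = B^2-4AC = 1092.8925 - 527.9322 = 564.9603
disc > 0

2 intersection points


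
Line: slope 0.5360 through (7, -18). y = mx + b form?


y + 18 = 0.5360(x - 7)
y = 0.5360x - 18 - 0.5360*7
y = 0.5360x - 21.7520

y = 0.5360x - 21.7520


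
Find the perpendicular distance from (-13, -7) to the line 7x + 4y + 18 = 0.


|7*(-13) + 4*(-7) + 18| = |-101| = 101
sqrt(49 + 16) = sqrt(65) = 8.0623
d = 101/sqrt(65) = 12.5275

12.5275


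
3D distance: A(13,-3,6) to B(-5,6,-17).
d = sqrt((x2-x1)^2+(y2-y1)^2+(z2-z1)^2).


dx=-18, dy=9, dz=-23
d = sqrt(324+81+529) = sqrt(934) = 30.5614

30.5614


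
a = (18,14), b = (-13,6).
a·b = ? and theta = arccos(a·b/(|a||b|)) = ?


a·b = 18*(-13) + 14*6 = -234 + 84 = -150
|a| = sqrt(324+196) = 22.8035
|b| = sqrt(169+36) = 14.3178
cos(theta) = -150/(sqrt(520)*sqrt(205)) = -150/sqrt(106600) = -0.459423
theta = arccos(-150/sqrt(106600)) = 117.3499 degrees

a·b = -150, theta = 117.3499 deg


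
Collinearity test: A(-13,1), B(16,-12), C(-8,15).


-13*(-12-15) + 16*(15-1) - 8*(1+ 12)
= 351 + 224 - 104 = 471

No, not collinear (determinant = 471)


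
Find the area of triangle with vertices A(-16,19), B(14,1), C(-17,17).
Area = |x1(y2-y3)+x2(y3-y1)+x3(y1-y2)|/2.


-16*(1-17) = 256
14*(17-19) = -28
-17*(19-1) = -306
sum = -78
Area = |-78|/2 = 39.0000

39.0000 sq units


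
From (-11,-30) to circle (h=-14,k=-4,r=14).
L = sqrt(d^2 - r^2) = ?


d = sqrt((-11+ 14)^2 + (-30+ 4)^2) = sqrt(9+676) = 26.1725
L = sqrt(685.0000 - 196) = sqrt(489.0000) = 22.1133

22.1133


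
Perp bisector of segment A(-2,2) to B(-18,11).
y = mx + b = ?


Midpoint = (-10, 6.5)
Slope of AB = dy/dx = 9/(-16) = -0.5625
Perp slope = -dx/dy = 16/9 = 1.7778
b = My - (perp slope)*Mx = 6.5 + (-16*(-10))/9 = 6.5 + 17.7778 = 24.2778

y = 1.7778x + 24.2778


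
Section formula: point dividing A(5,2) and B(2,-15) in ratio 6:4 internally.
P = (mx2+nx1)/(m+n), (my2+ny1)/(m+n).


Px = (6*2 + 4*5)/10 = 32/10 = 3.2000
Py = (6*(-15) + 4*2)/10 = -82/10 = -8.2000

P = (3.2000, -8.2000)


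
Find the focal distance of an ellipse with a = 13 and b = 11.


c^2 = 13^2 - 11^2 = 169 - 121 = 48
c = sqrt(48) = 6.9282

c = 6.9282


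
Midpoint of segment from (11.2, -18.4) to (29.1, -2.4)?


Mx = (11.2 + 29.1)/2 = 40.3/2 = 20.1500
My = (-18.4 - 2.4)/2 = -20.8/2 = -10.4000

(20.1500, -10.4000)


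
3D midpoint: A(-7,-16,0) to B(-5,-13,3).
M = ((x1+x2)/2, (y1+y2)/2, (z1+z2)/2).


Mx = (-7- 5)/2 = -6.0000
My = (-16- 13)/2 = -14.5000
Mz = (0+3)/2 = 1.5000

M = (-6.0000, -14.5000, 1.5000)


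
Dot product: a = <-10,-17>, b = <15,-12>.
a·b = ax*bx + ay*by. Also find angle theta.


a·b = -10*15 - 17*(-12) = -150 + 204 = 54
|a| = sqrt(100+289) = 19.7231
|b| = sqrt(225+144) = 19.2094
cos(theta) = 54/(sqrt(389)*sqrt(369)) = 54/sqrt(143541) = 0.142530
theta = arccos(54/sqrt(143541)) = 81.8057 degrees

a·b = 54, theta = 81.8057 deg


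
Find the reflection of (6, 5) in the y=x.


Reflection rule for y=x: (y, x)
(6, 5) -> (5, 6)

(5, 6)


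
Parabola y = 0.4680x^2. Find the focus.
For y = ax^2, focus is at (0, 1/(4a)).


a = 0.4680
4a = 1.8720
focus = (0, 1/1.8720) = (0, 0.5342)

Focus = (0, 0.5342)


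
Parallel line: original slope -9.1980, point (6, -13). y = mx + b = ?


Parallel lines have equal slopes.
m2 = -9.1980
b2 = -13 + 9.1980*6 = 42.1880

y = -9.1980x + 42.1880


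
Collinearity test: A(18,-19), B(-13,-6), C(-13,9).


18*(-6-9) - 13*(9+ 19) - 13*(-19+ 6)
= -270 - 364 + 169 = -465

No, not collinear (determinant = -465)


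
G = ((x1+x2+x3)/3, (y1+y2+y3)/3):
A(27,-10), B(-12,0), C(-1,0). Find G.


Gx = (27- 12- 1)/3 = 14/3 = 4.6667
Gy = (-10+0+0)/3 = -10/3 = -3.3333

G = (4.6667, -3.3333)


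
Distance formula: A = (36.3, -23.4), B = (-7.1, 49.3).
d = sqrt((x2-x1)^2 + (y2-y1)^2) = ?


dx = -7.1 - 36.3 = -43.4
dy = 49.3 + 23.4 = 72.7
d = sqrt(1883.56 + 5285.29) = sqrt(7168.85) = 84.6691

84.6691


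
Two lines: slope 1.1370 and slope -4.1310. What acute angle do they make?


m1-m2 = 5.268
1+m1*m2 = -3.696947
tan(theta) = |5.268/(-3.696947)| = 1.424960
theta = arctan(|5.268/(-3.696947)|) = 54.9398 degrees (acute angle)

54.9398 degrees


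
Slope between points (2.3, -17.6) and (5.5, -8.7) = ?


dy = -8.7 + 17.6 = 8.9
dx = 5.5 - 2.3 = 3.2
m = 8.9/3.2 = 2.7813

m = 2.7813


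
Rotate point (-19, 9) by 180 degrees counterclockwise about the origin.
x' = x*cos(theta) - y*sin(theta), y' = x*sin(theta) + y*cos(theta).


cos(180) = -1, sin(180) = 0
x' = -19*(-1) - 9*0 = 19
y' = -19*0 + 9*(-1) = -9

(19, -9)


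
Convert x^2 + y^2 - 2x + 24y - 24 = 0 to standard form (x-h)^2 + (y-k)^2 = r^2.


h = -D/2 = 2/2 = 1
k = -E/2 = -24/2 = -12
r^2 = h^2 + k^2 - F = 1 + 144 + 24 = 169
r = 13

Center (1, -12), radius = 13


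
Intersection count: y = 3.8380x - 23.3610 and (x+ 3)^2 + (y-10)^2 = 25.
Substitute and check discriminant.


Substitute y = 3.8380x - 23.3610: (x+ 3)^2 + (3.8380x- 23.3610-10)^2 = 25
Expand to Ax^2 + Bx + C = 0, where b-k = -33.361
A = 1+m^2 = 15.730244
B = 2(m(b-k) - h) = 2(3.8380*(-33.361) + 3) = -250.079036
C = h^2 + (b-k)^2 - r^2 = 9 + 1112.956321 - 25 = 1096.956321
disc = B^2-4AC = 62539.5242 - 69021.5623 = -6482.0381
disc < 0

0 intersection points


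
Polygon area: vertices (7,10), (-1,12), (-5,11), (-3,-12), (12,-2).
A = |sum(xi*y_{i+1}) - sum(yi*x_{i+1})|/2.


sum(xi*y_{i+1}) = 7*12 - 1*11 - 5*(-12) - 3*(-2) + 12*10 = 259
sum(yi*x_{i+1}) = 10*(-1) + 12*(-5) + 11*(-3) - 12*12 - 2*7 = -261
Area = |259 + 261|/2 = 520/2 = 260.0000

260.0000 sq units


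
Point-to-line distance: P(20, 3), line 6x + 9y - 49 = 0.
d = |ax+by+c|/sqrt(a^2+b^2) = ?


|6*20 + 9*3 - 49| = |98| = 98
sqrt(36 + 81) = sqrt(117) = 10.8167
d = 98/sqrt(117) = 9.0601

9.0601


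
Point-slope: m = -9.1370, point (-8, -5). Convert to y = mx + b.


y + 5 = -9.1370(x + 8)
y = -9.1370x - 5 + 9.1370*(-8)
y = -9.1370x - 78.0960

y = -9.1370x - 78.0960


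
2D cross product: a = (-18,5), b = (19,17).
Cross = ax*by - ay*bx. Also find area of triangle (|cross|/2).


cross = -18*17 - 5*19 = -306 - 95 = -401
Triangle area = |-401|/2 = 401/2 = 200.5000

cross = -401, triangle area = 200.5000


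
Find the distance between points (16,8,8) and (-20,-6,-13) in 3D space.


dx=-36, dy=-14, dz=-21
d = sqrt(1296+196+441) = sqrt(1933) = 43.9659

43.9659


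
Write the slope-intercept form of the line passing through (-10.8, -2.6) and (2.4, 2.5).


m = (5.1)/(13.2) = 0.3864
b = y1 - m*x1 = -2.6 - (5.1*(-10.8))/(13.2) = -2.6 + 4.1727 = 1.5727

y = 0.3864x + 1.5727


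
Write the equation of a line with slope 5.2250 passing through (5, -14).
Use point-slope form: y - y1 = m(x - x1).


y + 14 = 5.2250(x - 5)
y = 5.2250x - 14 - 5.2250*5
y = 5.2250x - 40.1250

y = 5.2250x - 40.1250


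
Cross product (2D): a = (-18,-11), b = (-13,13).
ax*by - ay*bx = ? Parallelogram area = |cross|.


cross = -18*13 + 11*(-13) = -234 - 143 = -377
Parallelogram area = |-377| = 377

cross = -377, parallelogram area = 377


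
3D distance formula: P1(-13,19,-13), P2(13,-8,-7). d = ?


dx=26, dy=-27, dz=6
d = sqrt(676+729+36) = sqrt(1441) = 37.9605

37.9605


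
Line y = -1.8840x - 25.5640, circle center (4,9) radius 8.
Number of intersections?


Substitute y = -1.8840x - 25.5640: (x-4)^2 + (-1.8840x- 25.5640-9)^2 = 64
Expand to Ax^2 + Bx + C = 0, where b-k = -34.564
A = 1+m^2 = 4.549456
B = 2(m(b-k) - h) = 2(-1.8840*(-34.564) - 4) = 122.237152
C = h^2 + (b-k)^2 - r^2 = 16 + 1194.670096 - 64 = 1146.670096
disc = B^2-4AC = 14941.9213 - 20866.9006 = -5924.9793
disc < 0

0 intersection points


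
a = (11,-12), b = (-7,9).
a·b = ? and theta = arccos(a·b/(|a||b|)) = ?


a·b = 11*(-7) - 12*9 = -77 - 108 = -185
|a| = sqrt(121+144) = 16.2788
|b| = sqrt(49+81) = 11.4018
cos(theta) = -185/(sqrt(265)*sqrt(130)) = -185/sqrt(34450) = -0.996729
theta = arccos(-185/sqrt(34450)) = 175.3645 degrees

a·b = -185, theta = 175.3645 deg


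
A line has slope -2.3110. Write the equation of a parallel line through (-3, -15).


Parallel lines have equal slopes.
m2 = -2.3110
b2 = -15 + 2.3110*(-3) = -21.9330

y = -2.3110x - 21.9330


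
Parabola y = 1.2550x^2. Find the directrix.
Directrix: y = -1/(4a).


a = 1.2550
1/(4a) = 0.1992
directrix: y = -0.1992 = -0.1992

y = -0.1992


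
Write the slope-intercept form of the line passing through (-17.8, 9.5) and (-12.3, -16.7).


m = (-26.2)/(5.5) = -4.7636
b = y1 - m*x1 = 9.5 - (-26.2*(-17.8))/(5.5) = 9.5 - 84.7927 = -75.2927

y = -4.7636x - 75.2927


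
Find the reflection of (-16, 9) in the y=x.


Reflection rule for y=x: (y, x)
(-16, 9) -> (9, -16)

(9, -16)


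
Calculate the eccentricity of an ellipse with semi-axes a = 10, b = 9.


c = sqrt(100-81) = sqrt(19) = 4.3589
e = c/a = sqrt(19)/10 = 0.4359

e = 0.4359


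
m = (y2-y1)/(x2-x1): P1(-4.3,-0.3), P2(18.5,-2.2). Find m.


dy = -2.2 + 0.3 = -1.9
dx = 18.5 + 4.3 = 22.8
m = -1.9/22.8 = -0.0833

m = -0.0833


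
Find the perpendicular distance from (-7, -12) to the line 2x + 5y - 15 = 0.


|2*(-7) + 5*(-12) - 15| = |-89| = 89
sqrt(4 + 25) = sqrt(29) = 5.3852
d = 89/sqrt(29) = 16.5269

16.5269


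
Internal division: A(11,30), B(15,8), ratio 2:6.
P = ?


Px = (2*15 + 6*11)/8 = 96/8 = 12.0000
Py = (2*8 + 6*30)/8 = 196/8 = 24.5000

P = (12.0000, 24.5000)


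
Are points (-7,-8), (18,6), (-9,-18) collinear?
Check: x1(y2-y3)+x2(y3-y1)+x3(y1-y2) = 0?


-7*(6+ 18) + 18*(-18+ 8) - 9*(-8-6)
= -168 - 180 + 126 = -222

No, not collinear (determinant = -222)


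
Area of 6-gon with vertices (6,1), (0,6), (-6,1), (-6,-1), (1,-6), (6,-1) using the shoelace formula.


sum(xi*y_{i+1}) = 6*6 + 0*1 - 6*(-1) - 6*(-6) + 1*(-1) + 6*1 = 83
sum(yi*x_{i+1}) = 1*0 + 6*(-6) + 1*(-6) - 1*1 - 6*6 - 1*6 = -85
Area = |83 + 85|/2 = 168/2 = 84.0000

84.0000 sq units


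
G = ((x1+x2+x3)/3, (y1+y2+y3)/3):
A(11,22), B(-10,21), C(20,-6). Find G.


Gx = (11- 10+20)/3 = 21/3 = 7.0000
Gy = (22+21- 6)/3 = 37/3 = 12.3333

G = (7.0000, 12.3333)


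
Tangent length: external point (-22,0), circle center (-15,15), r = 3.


d = sqrt((-22+ 15)^2 + (0-15)^2) = sqrt(49+225) = 16.5529
L = sqrt(274.0000 - 9) = sqrt(265.0000) = 16.2788

16.2788


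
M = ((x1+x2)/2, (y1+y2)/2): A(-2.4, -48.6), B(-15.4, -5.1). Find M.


Mx = (-2.4 - 15.4)/2 = -17.8/2 = -8.9000
My = (-48.6 - 5.1)/2 = -53.7/2 = -26.8500

(-8.9000, -26.8500)


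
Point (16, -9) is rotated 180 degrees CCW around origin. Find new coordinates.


cos(180) = -1, sin(180) = 0
x' = 16*(-1) + 9*0 = -16
y' = 16*0 - 9*(-1) = 9

(-16, 9)


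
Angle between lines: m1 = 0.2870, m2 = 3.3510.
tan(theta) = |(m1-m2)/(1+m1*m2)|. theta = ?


m1-m2 = -3.064
1+m1*m2 = 1.961737
tan(theta) = |-3.064/1.961737| = 1.561881
theta = arctan(|-3.064/1.961737|) = 57.3705 degrees (acute angle)

57.3705 degrees


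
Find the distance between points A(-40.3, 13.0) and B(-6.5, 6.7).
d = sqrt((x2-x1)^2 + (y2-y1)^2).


dx = -6.5 + 40.3 = 33.8
dy = 6.7 - 13.0 = -6.3
d = sqrt(1142.44 + 39.69) = sqrt(1182.13) = 34.3821

34.3821


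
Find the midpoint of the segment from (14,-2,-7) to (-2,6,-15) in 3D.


Mx = (14- 2)/2 = 6.0000
My = (-2+6)/2 = 2.0000
Mz = (-7- 15)/2 = -11.0000

M = (6.0000, 2.0000, -11.0000)


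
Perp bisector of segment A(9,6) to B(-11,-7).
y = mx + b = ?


Midpoint = (-1, -0.5)
Slope of AB = dy/dx = -13/(-20) = 0.6500
Perp slope = -dx/dy = -20/13 = -1.5385
b = My - (perp slope)*Mx = -0.5 + (-20*(-1))/(-13) = -0.5 - 1.5385 = -2.0385

y = -1.5385x - 2.0385


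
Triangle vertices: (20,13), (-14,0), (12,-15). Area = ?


20*(0+ 15) = 300
-14*(-15-13) = 392
12*(13-0) = 156
sum = 848
Area = |848|/2 = 424.0000

424.0000 sq units


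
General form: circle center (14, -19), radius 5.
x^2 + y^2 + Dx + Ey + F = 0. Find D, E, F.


(x-14)^2 + (y+ 19)^2 = 5^2
D = -2h = -28, E = -2k = 38
F = h^2+k^2-r^2 = 196+361-25 = 532

D = -28, E = 38, F = 532


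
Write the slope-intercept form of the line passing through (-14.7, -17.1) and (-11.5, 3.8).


m = (20.9)/(3.2) = 6.5313
b = y1 - m*x1 = -17.1 - (20.9*(-14.7))/(3.2) = -17.1 + 96.0094 = 78.9094

y = 6.5313x + 78.9094


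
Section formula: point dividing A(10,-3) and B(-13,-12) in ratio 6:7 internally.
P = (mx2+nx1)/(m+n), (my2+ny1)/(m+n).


Px = (6*(-13) + 7*10)/13 = -8/13 = -0.6154
Py = (6*(-12) + 7*(-3))/13 = -93/13 = -7.1538

P = (-0.6154, -7.1538)


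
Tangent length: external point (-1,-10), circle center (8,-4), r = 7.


d = sqrt((-1-8)^2 + (-10+ 4)^2) = sqrt(81+36) = 10.8167
L = sqrt(117.0000 - 49) = sqrt(68.0000) = 8.2462

8.2462


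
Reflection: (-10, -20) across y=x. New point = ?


Reflection rule for y=x: (y, x)
(-10, -20) -> (-20, -10)

(-20, -10)


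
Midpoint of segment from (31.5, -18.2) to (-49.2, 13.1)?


Mx = (31.5 - 49.2)/2 = -17.7/2 = -8.8500
My = (-18.2 + 13.1)/2 = -5.1/2 = -2.5500

(-8.8500, -2.5500)


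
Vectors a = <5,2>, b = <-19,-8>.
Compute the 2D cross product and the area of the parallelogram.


cross = 5*(-8) - 2*(-19) = -40 + 38 = -2
Parallelogram area = |-2| = 2

cross = -2, parallelogram area = 2


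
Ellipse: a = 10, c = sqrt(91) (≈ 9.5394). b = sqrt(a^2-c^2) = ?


b^2 = 10^2 - (sqrt(91))^2 = 100 - 91 = 9
b = sqrt(9) = 3

b = 3


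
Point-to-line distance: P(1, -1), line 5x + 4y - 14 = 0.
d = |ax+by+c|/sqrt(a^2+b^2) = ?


|5*1 + 4*(-1) - 14| = |-13| = 13
sqrt(25 + 16) = sqrt(41) = 6.4031
d = 13/sqrt(41) = 2.0303

2.0303


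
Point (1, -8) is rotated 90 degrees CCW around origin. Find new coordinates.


cos(90) = 0, sin(90) = 1
x' = 1*0 + 8*1 = 8
y' = 1*1 - 8*0 = 1

(8, 1)


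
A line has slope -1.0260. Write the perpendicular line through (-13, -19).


Perpendicular slope = -1/m1 = -1/(-1.0260) = 0.9747
b2 = y0 - m2*x0 = -19 - 13/(-1.0260) = -19 + 12.6706 = -6.3294

y = 0.9747x - 6.3294


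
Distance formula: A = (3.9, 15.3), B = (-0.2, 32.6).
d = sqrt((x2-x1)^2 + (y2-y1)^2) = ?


dx = -0.2 - 3.9 = -4.1
dy = 32.6 - 15.3 = 17.3
d = sqrt(16.81 + 299.29) = sqrt(316.1) = 17.7792

17.7792


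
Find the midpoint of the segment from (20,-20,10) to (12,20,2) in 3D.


Mx = (20+12)/2 = 16.0000
My = (-20+20)/2 = 0
Mz = (10+2)/2 = 6.0000

M = (16.0000, 0, 6.0000)


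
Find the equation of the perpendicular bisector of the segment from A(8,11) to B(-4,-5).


Midpoint = (2, 3)
Slope of AB = dy/dx = -16/(-12) = 1.3333
Perp slope = -dx/dy = -12/16 = -0.7500
b = My - (perp slope)*Mx = 3 + (-12*2)/(-16) = 3 + 1.5000 = 4.5000

y = -0.7500x + 4.5000


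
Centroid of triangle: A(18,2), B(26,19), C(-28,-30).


Gx = (18+26- 28)/3 = 16/3 = 5.3333
Gy = (2+19- 30)/3 = -9/3 = -3.0000

G = (5.3333, -3.0000)


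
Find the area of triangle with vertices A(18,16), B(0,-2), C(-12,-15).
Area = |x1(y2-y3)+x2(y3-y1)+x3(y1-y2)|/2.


18*(-2+ 15) = 234
0*(-15-16) = 0
-12*(16+ 2) = -216
sum = 18
Area = |18|/2 = 9.0000

9.0000 sq units


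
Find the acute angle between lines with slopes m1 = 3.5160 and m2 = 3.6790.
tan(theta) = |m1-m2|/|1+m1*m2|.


m1-m2 = -0.163
1+m1*m2 = 13.935364
tan(theta) = |-0.163/13.935364| = 0.011697
theta = arctan(|-0.163/13.935364|) = 0.6702 degrees (acute angle)

0.6702 degrees


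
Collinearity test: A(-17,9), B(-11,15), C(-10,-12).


-17*(15+ 12) - 11*(-12-9) - 10*(9-15)
= -459 + 231 + 60 = -168

No, not collinear (determinant = -168)


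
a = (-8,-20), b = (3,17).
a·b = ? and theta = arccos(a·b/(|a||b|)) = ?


a·b = -8*3 - 20*17 = -24 - 340 = -364
|a| = sqrt(64+400) = 21.5407
|b| = sqrt(9+289) = 17.2627
cos(theta) = -364/(sqrt(464)*sqrt(298)) = -364/sqrt(138272) = -0.978891
theta = arccos(-364/sqrt(138272)) = 168.2066 degrees

a·b = -364, theta = 168.2066 deg


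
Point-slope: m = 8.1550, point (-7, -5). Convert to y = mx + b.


y + 5 = 8.1550(x + 7)
y = 8.1550x - 5 - 8.1550*(-7)
y = 8.1550x + 52.0850

y = 8.1550x + 52.0850


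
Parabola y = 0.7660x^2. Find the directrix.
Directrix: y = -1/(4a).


a = 0.7660
1/(4a) = 0.3264
directrix: y = -0.3264 = -0.3264

y = -0.3264


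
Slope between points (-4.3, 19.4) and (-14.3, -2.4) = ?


dy = -2.4 - 19.4 = -21.8
dx = -14.3 + 4.3 = -10.0
m = -21.8/(-10.0) = 2.1800

m = 2.1800


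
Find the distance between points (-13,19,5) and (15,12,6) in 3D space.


dx=28, dy=-7, dz=1
d = sqrt(784+49+1) = sqrt(834) = 28.8791

28.8791


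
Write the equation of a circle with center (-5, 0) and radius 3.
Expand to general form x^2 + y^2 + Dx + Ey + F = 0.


(x+ 5)^2 + (y-0)^2 = 3^2
D = -2h = 10, E = -2k = 0
F = h^2+k^2-r^2 = 25+0-9 = 16

x^2 + y^2 + 10x + 16 = 0


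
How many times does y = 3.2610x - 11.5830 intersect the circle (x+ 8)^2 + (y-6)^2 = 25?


Substitute y = 3.2610x - 11.5830: (x+ 8)^2 + (3.2610x- 11.5830-6)^2 = 25
Expand to Ax^2 + Bx + C = 0, where b-k = -17.583
A = 1+m^2 = 11.634121
B = 2(m(b-k) - h) = 2(3.2610*(-17.583) + 8) = -98.676326
C = h^2 + (b-k)^2 - r^2 = 64 + 309.161889 - 25 = 348.161889
disc = B^2-4AC = 9737.0173 - 16202.2302 = -6465.2129
disc < 0

0 intersection points


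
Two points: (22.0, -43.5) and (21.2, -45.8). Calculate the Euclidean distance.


dx = 21.2 - 22.0 = -0.8
dy = -45.8 + 43.5 = -2.3
d = sqrt(0.64 + 5.29) = sqrt(5.93) = 2.4352

2.4352


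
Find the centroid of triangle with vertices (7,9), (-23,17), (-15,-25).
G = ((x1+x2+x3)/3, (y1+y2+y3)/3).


Gx = (7- 23- 15)/3 = -31/3 = -10.3333
Gy = (9+17- 25)/3 = 1/3 = 0.3333

G = (-10.3333, 0.3333)


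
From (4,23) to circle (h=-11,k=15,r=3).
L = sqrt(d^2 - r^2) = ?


d = sqrt((4+ 11)^2 + (23-15)^2) = sqrt(225+64) = 17.0000
L = sqrt(289.0000 - 9) = sqrt(280.0000) = 16.7332

16.7332


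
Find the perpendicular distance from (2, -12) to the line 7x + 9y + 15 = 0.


|7*2 + 9*(-12) + 15| = |-79| = 79
sqrt(49 + 81) = sqrt(130) = 11.4018
d = 79/sqrt(130) = 6.9288

6.9288


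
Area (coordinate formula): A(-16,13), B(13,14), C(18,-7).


-16*(14+ 7) = -336
13*(-7-13) = -260
18*(13-14) = -18
sum = -614
Area = |-614|/2 = 307.0000

307.0000 sq units
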